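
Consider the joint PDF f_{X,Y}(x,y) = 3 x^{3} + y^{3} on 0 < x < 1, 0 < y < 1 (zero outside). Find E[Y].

E[Y] = ∫_0^1 ∫_0^1 y × f(x,y) dx dy
= \frac{23}{40}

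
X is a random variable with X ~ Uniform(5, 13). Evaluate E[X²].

Using the identity E[X²] = Var(X) + (E[X])²:
E[X] = 9
Var(X) = \frac{16}{3}
E[X²] = \frac{16}{3} + (9)²
= \frac{259}{3}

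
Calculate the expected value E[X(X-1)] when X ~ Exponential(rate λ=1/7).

E[X(X-1)] = E[X² - X] = E[X²] - E[X]
E[X] = 7
E[X²] = Var(X) + (E[X])² = 49 + (7)² = 98
E[X(X-1)] = 98 - 7 = 91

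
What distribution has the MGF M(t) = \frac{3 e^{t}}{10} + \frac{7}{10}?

The MGF M(t) = \frac{3 e^{t}}{10} + \frac{7}{10} is the standard form for the Bernoulli distribution.
Comparing with the known MGF formula identifies: Bernoulli(p=3/10)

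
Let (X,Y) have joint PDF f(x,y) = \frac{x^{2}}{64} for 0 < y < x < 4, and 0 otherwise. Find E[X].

f_X(x) = ∫_0^x \frac{x^{2}}{64} dy = \frac{x^{3}}{64}
E[X] = ∫_0^4 x × (\frac{x^{3}}{64}) dx = \frac{16}{5}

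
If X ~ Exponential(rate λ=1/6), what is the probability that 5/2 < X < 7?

P(5/2 < X < 7) = ∫_{5/2}^{7} f(x) dx
where f(x) = \frac{e^{- \frac{x}{6}}}{6}
= - \frac{1}{e^{\frac{7}{6}}} + e^{- \frac{5}{12}}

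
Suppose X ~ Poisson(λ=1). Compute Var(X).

For X ~ Poisson(λ=1):
Var(X) = 1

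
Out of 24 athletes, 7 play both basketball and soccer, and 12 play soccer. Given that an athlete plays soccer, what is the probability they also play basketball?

P(A ∩ B) = 7/24
P(B) = 12/24 = 1/2
P(A|B) = P(A ∩ B) / P(B) = (7/24) / (1/2) = 7/12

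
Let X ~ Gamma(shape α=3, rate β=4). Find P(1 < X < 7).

P(1 < X < 7) = ∫_{1}^{7} f(x) dx
where f(x) = 32 x^{2} e^{- 4 x}
= \frac{-421 + 13 e^{24}}{e^{28}}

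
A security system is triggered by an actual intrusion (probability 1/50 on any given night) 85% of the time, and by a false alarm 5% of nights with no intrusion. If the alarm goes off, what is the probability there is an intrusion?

Let D = the rare event, + = positive/flagged.
P(D) = 1/50
P(+|D) = 85/100 = 17/20
P(+|D') = 5/100 = 1/20
P(+) = P(+|D)P(D) + P(+|D')P(D')
     = \frac{17}{20} × \frac{1}{50} + \frac{1}{20} × \frac{49}{50}
     = \frac{33}{500}
P(D|+) = P(+|D)P(D)/P(+) = \frac{17}{66}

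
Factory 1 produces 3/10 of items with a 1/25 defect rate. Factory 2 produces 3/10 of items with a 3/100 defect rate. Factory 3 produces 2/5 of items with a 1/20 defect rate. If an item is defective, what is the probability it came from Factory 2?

Using Bayes' theorem:
P(F1) = 3/10, P(D|F1) = 1/25
P(F2) = 3/10, P(D|F2) = 3/100
P(F3) = 2/5, P(D|F3) = 1/20
P(D) = P(D|F1)P(F1) + P(D|F2)P(F2) + P(D|F3)P(F3)
     = \frac{41}{1000}
P(F2|D) = P(D|F2)P(F2) / P(D)
= \frac{9}{41}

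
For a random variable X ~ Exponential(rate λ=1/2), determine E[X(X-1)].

E[X(X-1)] = E[X² - X] = E[X²] - E[X]
E[X] = 2
E[X²] = Var(X) + (E[X])² = 4 + (2)² = 8
E[X(X-1)] = 8 - 2 = 6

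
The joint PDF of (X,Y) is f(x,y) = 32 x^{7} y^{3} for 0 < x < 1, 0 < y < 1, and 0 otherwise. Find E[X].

E[X] = ∫_0^1 ∫_0^1 x × f(x,y) dy dx
= ∫_0^1 ∫_0^1 x × (32 x^{7} y^{3}) dy dx
= \frac{8}{9}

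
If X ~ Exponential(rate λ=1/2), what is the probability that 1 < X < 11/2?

P(1 < X < 11/2) = ∫_{1}^{11/2} f(x) dx
where f(x) = \frac{e^{- \frac{x}{2}}}{2}
= - \frac{1}{e^{\frac{11}{4}}} + e^{- \frac{1}{2}}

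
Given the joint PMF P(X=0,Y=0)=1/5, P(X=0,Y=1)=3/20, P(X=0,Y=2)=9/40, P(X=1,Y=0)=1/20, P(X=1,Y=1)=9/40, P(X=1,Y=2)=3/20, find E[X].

First find marginal of X:
P(X=0) = 23/40
P(X=1) = 17/40
E[X] = 0 × 23/40 + 1 × 17/40 = 17/40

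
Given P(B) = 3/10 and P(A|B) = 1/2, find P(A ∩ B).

By definition, P(A|B) = P(A ∩ B) / P(B)
So P(A ∩ B) = P(A|B) × P(B)
= 1/2 × 3/10
= 3/20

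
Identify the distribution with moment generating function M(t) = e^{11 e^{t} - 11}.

The MGF M(t) = e^{11 e^{t} - 11} is the standard form for the Poisson distribution.
Comparing with the known MGF formula identifies: Poisson(λ=11)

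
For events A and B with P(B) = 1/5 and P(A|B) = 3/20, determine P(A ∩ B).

By definition, P(A|B) = P(A ∩ B) / P(B)
So P(A ∩ B) = P(A|B) × P(B)
= 3/20 × 1/5
= 3/100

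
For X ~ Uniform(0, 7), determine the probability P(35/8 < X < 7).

P(35/8 < X < 7) = ∫_{35/8}^{7} f(x) dx
where f(x) = \frac{1}{7}
= \frac{3}{8}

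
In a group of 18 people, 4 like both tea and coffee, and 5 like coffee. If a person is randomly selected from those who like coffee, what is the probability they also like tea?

P(A ∩ B) = 4/18 = 2/9
P(B) = 5/18
P(A|B) = P(A ∩ B) / P(B) = (2/9) / (5/18) = 4/5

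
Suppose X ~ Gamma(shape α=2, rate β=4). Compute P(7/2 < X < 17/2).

P(7/2 < X < 17/2) = ∫_{7/2}^{17/2} f(x) dx
where f(x) = 16 x e^{- 4 x}
= \frac{5 \left(-7 + 3 e^{20}\right)}{e^{34}}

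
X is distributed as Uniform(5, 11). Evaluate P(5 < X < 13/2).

P(5 < X < 13/2) = ∫_{5}^{13/2} f(x) dx
where f(x) = \frac{1}{6}
= \frac{1}{4}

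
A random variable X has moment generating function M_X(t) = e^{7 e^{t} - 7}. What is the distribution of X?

The MGF M(t) = e^{7 e^{t} - 7} is the standard form for the Poisson distribution.
Comparing with the known MGF formula identifies: Poisson(λ=7)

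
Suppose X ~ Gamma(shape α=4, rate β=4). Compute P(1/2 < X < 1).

P(1/2 < X < 1) = ∫_{1/2}^{1} f(x) dx
where f(x) = \frac{128 x^{3} e^{- 4 x}}{3}
= \frac{-71 + 19 e^{2}}{3 e^{4}}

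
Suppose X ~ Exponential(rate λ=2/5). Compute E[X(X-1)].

E[X(X-1)] = E[X² - X] = E[X²] - E[X]
E[X] = \frac{5}{2}
E[X²] = Var(X) + (E[X])² = \frac{25}{4} + (\frac{5}{2})² = \frac{25}{2}
E[X(X-1)] = \frac{25}{2} - \frac{5}{2} = 10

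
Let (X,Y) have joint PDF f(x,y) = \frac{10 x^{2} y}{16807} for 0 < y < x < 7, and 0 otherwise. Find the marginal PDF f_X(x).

f_X(x) = ∫_0^x \frac{10 x^{2} y}{16807} dy = \frac{5 x^{4}}{16807}
for 0 < x < 7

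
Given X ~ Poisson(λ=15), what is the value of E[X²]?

Using the identity E[X²] = Var(X) + (E[X])²:
E[X] = 15
Var(X) = 15
E[X²] = 15 + (15)²
= 240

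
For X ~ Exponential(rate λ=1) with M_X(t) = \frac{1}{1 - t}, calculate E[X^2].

To find E[X^2], compute M^(2)(0):
M^(1)(t) = \frac{1}{\left(1 - t\right)^{2}}
M^(2)(t) = \frac{2}{\left(1 - t\right)^{3}}
M^(2)(0) = 2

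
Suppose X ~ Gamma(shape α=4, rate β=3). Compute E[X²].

Using the identity E[X²] = Var(X) + (E[X])²:
E[X] = \frac{4}{3}
Var(X) = \frac{4}{9}
E[X²] = \frac{4}{9} + (\frac{4}{3})²
= \frac{20}{9}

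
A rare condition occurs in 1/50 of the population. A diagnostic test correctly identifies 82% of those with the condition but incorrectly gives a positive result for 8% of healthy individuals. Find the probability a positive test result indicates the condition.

Let D = the rare event, + = positive/flagged.
P(D) = 1/50
P(+|D) = 82/100 = 41/50
P(+|D') = 8/100 = 2/25
P(+) = P(+|D)P(D) + P(+|D')P(D')
     = \frac{41}{50} × \frac{1}{50} + \frac{2}{25} × \frac{49}{50}
     = \frac{237}{2500}
P(D|+) = P(+|D)P(D)/P(+) = \frac{41}{237}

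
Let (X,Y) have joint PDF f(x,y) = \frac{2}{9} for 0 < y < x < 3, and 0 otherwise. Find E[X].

f_X(x) = ∫_0^x \frac{2}{9} dy = \frac{2 x}{9}
E[X] = ∫_0^3 x × (\frac{2 x}{9}) dx = 2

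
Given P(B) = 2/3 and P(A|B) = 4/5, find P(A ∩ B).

By definition, P(A|B) = P(A ∩ B) / P(B)
So P(A ∩ B) = P(A|B) × P(B)
= 4/5 × 2/3
= 8/15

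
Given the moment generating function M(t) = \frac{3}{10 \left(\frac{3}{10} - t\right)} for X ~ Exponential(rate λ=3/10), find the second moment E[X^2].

To find E[X^2], compute M^(2)(0):
M^(1)(t) = \frac{3}{10 \left(\frac{3}{10} - t\right)^{2}}
M^(2)(t) = \frac{3}{5 \left(\frac{3}{10} - t\right)^{3}}
M^(2)(0) = \frac{200}{9}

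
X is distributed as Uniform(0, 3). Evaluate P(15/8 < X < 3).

P(15/8 < X < 3) = ∫_{15/8}^{3} f(x) dx
where f(x) = \frac{1}{3}
= \frac{3}{8}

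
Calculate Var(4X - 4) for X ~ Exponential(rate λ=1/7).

For X ~ Exponential(rate λ=1/7):
Var(X) = 49
Var(4X - 4) = (4)² × Var(X) = 16 × 49 = 784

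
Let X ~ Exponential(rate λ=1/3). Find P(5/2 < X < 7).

P(5/2 < X < 7) = ∫_{5/2}^{7} f(x) dx
where f(x) = \frac{e^{- \frac{x}{3}}}{3}
= - \frac{1}{e^{\frac{7}{3}}} + e^{- \frac{5}{6}}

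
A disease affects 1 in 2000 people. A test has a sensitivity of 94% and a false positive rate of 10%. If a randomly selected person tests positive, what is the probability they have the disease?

Let D = the rare event, + = positive/flagged.
P(D) = 1/2000
P(+|D) = 94/100 = 47/50
P(+|D') = 10/100 = 1/10
P(+) = P(+|D)P(D) + P(+|D')P(D')
     = \frac{47}{50} × \frac{1}{2000} + \frac{1}{10} × \frac{1999}{2000}
     = \frac{5021}{50000}
P(D|+) = P(+|D)P(D)/P(+) = \frac{47}{10042}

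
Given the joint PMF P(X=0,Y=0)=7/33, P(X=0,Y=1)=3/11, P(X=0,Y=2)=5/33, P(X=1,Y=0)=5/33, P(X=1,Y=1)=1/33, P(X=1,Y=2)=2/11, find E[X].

First find marginal of X:
P(X=0) = 7/11
P(X=1) = 4/11
E[X] = 0 × 7/11 + 1 × 4/11 = 4/11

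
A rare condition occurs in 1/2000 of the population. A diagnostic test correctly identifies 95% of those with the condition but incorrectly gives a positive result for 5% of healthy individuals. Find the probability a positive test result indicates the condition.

Let D = the rare event, + = positive/flagged.
P(D) = 1/2000
P(+|D) = 95/100 = 19/20
P(+|D') = 5/100 = 1/20
P(+) = P(+|D)P(D) + P(+|D')P(D')
     = \frac{19}{20} × \frac{1}{2000} + \frac{1}{20} × \frac{1999}{2000}
     = \frac{1009}{20000}
P(D|+) = P(+|D)P(D)/P(+) = \frac{19}{2018}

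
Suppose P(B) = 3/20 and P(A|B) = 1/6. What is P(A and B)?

By definition, P(A|B) = P(A ∩ B) / P(B)
So P(A ∩ B) = P(A|B) × P(B)
= 1/6 × 3/20
= 1/40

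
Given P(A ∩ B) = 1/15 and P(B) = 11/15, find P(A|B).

P(A|B) = P(A ∩ B) / P(B)
= (1/15) / (11/15)
= 1/11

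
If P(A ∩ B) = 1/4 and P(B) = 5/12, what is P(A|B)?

P(A|B) = P(A ∩ B) / P(B)
= (1/4) / (5/12)
= 3/5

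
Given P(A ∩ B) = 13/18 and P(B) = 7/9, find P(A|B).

P(A|B) = P(A ∩ B) / P(B)
= (13/18) / (7/9)
= 13/14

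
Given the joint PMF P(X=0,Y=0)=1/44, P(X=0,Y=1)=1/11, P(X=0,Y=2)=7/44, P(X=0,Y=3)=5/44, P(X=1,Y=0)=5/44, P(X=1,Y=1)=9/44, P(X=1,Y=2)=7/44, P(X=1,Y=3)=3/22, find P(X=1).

P(X=1) = P(X=1,Y=0) + P(X=1,Y=1) + P(X=1,Y=2) + P(X=1,Y=3)
= 5/44 + 9/44 + 7/44 + 3/22
= 27/44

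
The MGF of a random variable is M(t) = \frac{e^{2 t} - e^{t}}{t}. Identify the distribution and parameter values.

The MGF M(t) = \frac{e^{2 t} - e^{t}}{t} is the standard form for the Uniform distribution.
Comparing with the known MGF formula identifies: Uniform(1, 2)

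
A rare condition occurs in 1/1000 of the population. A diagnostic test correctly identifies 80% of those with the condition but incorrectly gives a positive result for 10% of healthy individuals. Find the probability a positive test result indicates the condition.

Let D = the rare event, + = positive/flagged.
P(D) = 1/1000
P(+|D) = 80/100 = 4/5
P(+|D') = 10/100 = 1/10
P(+) = P(+|D)P(D) + P(+|D')P(D')
     = \frac{4}{5} × \frac{1}{1000} + \frac{1}{10} × \frac{999}{1000}
     = \frac{1007}{10000}
P(D|+) = P(+|D)P(D)/P(+) = \frac{8}{1007}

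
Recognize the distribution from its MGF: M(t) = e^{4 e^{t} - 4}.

The MGF M(t) = e^{4 e^{t} - 4} is the standard form for the Poisson distribution.
Comparing with the known MGF formula identifies: Poisson(λ=4)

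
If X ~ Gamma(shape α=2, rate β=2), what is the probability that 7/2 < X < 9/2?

P(7/2 < X < 9/2) = ∫_{7/2}^{9/2} f(x) dx
where f(x) = 4 x e^{- 2 x}
= \frac{2 \left(-5 + 4 e^{2}\right)}{e^{9}}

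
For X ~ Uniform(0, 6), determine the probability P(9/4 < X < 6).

P(9/4 < X < 6) = ∫_{9/4}^{6} f(x) dx
where f(x) = \frac{1}{6}
= \frac{5}{8}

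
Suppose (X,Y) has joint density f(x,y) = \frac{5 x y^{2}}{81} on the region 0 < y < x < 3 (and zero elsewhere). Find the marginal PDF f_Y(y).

f_Y(y) = ∫_y^3 \frac{5 x y^{2}}{81} dx = \frac{5 y^{2} \left(9 - y^{2}\right)}{162}
for 0 < y < 3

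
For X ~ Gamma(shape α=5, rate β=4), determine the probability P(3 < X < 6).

P(3 < X < 6) = ∫_{3}^{6} f(x) dx
where f(x) = \frac{128 x^{4} e^{- 4 x}}{3}
= \frac{-16441 + 1237 e^{12}}{e^{24}}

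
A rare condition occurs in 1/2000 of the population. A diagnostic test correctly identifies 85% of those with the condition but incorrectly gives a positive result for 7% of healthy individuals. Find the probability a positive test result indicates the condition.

Let D = the rare event, + = positive/flagged.
P(D) = 1/2000
P(+|D) = 85/100 = 17/20
P(+|D') = 7/100
P(+) = P(+|D)P(D) + P(+|D')P(D')
     = \frac{17}{20} × \frac{1}{2000} + \frac{7}{100} × \frac{1999}{2000}
     = \frac{7039}{100000}
P(D|+) = P(+|D)P(D)/P(+) = \frac{85}{14078}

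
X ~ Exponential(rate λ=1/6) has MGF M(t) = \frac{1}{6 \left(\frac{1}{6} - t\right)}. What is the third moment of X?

To find E[X^3], compute M^(3)(0):
M^(1)(t) = \frac{1}{6 \left(\frac{1}{6} - t\right)^{2}}
M^(2)(t) = \frac{1}{3 \left(\frac{1}{6} - t\right)^{3}}
M^(3)(t) = \frac{1}{\left(\frac{1}{6} - t\right)^{4}}
M^(3)(0) = 1296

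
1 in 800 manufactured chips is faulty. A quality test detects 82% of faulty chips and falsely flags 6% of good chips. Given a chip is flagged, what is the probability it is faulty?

Let D = the rare event, + = positive/flagged.
P(D) = 1/800
P(+|D) = 82/100 = 41/50
P(+|D') = 6/100 = 3/50
P(+) = P(+|D)P(D) + P(+|D')P(D')
     = \frac{41}{50} × \frac{1}{800} + \frac{3}{50} × \frac{799}{800}
     = \frac{1219}{20000}
P(D|+) = P(+|D)P(D)/P(+) = \frac{41}{2438}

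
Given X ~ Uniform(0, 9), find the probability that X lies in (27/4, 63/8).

P(27/4 < X < 63/8) = ∫_{27/4}^{63/8} f(x) dx
where f(x) = \frac{1}{9}
= \frac{1}{8}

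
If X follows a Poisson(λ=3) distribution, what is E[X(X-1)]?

E[X(X-1)] = E[X² - X] = E[X²] - E[X]
E[X] = 3
E[X²] = Var(X) + (E[X])² = 3 + (3)² = 12
E[X(X-1)] = 12 - 3 = 9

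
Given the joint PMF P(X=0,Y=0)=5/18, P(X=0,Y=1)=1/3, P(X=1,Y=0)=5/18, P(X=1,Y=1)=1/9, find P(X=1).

P(X=1) = P(X=1,Y=0) + P(X=1,Y=1)
= 5/18 + 1/9
= 7/18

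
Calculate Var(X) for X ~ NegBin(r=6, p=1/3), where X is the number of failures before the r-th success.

For X ~ NegBin(r=6, p=1/3), where X is the number of failures before the r-th success:
Var(X) = 36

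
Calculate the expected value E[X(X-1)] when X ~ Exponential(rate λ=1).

E[X(X-1)] = E[X² - X] = E[X²] - E[X]
E[X] = 1
E[X²] = Var(X) + (E[X])² = 1 + (1)² = 2
E[X(X-1)] = 2 - 1 = 1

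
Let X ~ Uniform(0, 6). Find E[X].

For X ~ Uniform(0, 6), the expected value is:
E[X] = 3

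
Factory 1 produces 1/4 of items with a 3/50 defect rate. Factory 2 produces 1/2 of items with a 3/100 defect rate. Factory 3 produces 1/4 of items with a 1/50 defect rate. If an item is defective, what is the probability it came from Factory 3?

Using Bayes' theorem:
P(F1) = 1/4, P(D|F1) = 3/50
P(F2) = 1/2, P(D|F2) = 3/100
P(F3) = 1/4, P(D|F3) = 1/50
P(D) = P(D|F1)P(F1) + P(D|F2)P(F2) + P(D|F3)P(F3)
     = \frac{7}{200}
P(F3|D) = P(D|F3)P(F3) / P(D)
= \frac{1}{7}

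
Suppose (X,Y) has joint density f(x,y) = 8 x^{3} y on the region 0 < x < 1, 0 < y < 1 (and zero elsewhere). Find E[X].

E[X] = ∫_0^1 ∫_0^1 x × f(x,y) dy dx
= ∫_0^1 ∫_0^1 x × (8 x^{3} y) dy dx
= \frac{4}{5}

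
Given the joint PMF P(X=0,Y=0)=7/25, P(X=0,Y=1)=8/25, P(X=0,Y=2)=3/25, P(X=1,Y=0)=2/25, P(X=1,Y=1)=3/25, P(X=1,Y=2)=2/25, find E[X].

First find marginal of X:
P(X=0) = 18/25
P(X=1) = 7/25
E[X] = 0 × 18/25 + 1 × 7/25 = 7/25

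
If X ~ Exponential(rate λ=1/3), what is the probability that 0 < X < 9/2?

P(0 < X < 9/2) = ∫_{0}^{9/2} f(x) dx
where f(x) = \frac{e^{- \frac{x}{3}}}{3}
= 1 - e^{- \frac{3}{2}}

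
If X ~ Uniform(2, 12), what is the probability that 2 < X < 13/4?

P(2 < X < 13/4) = ∫_{2}^{13/4} f(x) dx
where f(x) = \frac{1}{10}
= \frac{1}{8}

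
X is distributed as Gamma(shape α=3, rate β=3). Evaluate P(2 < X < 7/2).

P(2 < X < 7/2) = ∫_{2}^{7/2} f(x) dx
where f(x) = \frac{27 x^{2} e^{- 3 x}}{2}
= - \frac{533}{8 e^{\frac{21}{2}}} + \frac{25}{e^{6}}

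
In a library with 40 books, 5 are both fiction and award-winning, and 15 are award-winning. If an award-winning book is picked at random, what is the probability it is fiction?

P(A ∩ B) = 5/40 = 1/8
P(B) = 15/40 = 3/8
P(A|B) = P(A ∩ B) / P(B) = (1/8) / (3/8) = 1/3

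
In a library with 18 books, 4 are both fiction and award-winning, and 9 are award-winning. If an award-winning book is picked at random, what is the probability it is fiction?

P(A ∩ B) = 4/18 = 2/9
P(B) = 9/18 = 1/2
P(A|B) = P(A ∩ B) / P(B) = (2/9) / (1/2) = 4/9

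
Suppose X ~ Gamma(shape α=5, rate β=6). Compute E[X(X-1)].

E[X(X-1)] = E[X² - X] = E[X²] - E[X]
E[X] = \frac{5}{6}
E[X²] = Var(X) + (E[X])² = \frac{5}{36} + (\frac{5}{6})² = \frac{5}{6}
E[X(X-1)] = \frac{5}{6} - \frac{5}{6} = 0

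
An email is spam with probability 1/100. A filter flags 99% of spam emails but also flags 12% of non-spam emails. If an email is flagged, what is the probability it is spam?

Let D = the rare event, + = positive/flagged.
P(D) = 1/100
P(+|D) = 99/100
P(+|D') = 12/100 = 3/25
P(+) = P(+|D)P(D) + P(+|D')P(D')
     = \frac{99}{100} × \frac{1}{100} + \frac{3}{25} × \frac{99}{100}
     = \frac{1287}{10000}
P(D|+) = P(+|D)P(D)/P(+) = \frac{1}{13}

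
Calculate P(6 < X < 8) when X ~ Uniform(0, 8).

P(6 < X < 8) = ∫_{6}^{8} f(x) dx
where f(x) = \frac{1}{8}
= \frac{1}{4}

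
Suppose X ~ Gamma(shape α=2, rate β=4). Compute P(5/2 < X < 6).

P(5/2 < X < 6) = ∫_{5/2}^{6} f(x) dx
where f(x) = 16 x e^{- 4 x}
= \frac{-25 + 11 e^{14}}{e^{24}}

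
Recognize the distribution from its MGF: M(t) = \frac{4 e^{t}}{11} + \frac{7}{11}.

The MGF M(t) = \frac{4 e^{t}}{11} + \frac{7}{11} is the standard form for the Bernoulli distribution.
Comparing with the known MGF formula identifies: Bernoulli(p=4/11)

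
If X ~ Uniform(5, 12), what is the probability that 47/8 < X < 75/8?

P(47/8 < X < 75/8) = ∫_{47/8}^{75/8} f(x) dx
where f(x) = \frac{1}{7}
= \frac{1}{2}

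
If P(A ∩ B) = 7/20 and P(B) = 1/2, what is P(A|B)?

P(A|B) = P(A ∩ B) / P(B)
= (7/20) / (1/2)
= 7/10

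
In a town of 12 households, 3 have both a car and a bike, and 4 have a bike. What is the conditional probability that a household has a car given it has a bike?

P(A ∩ B) = 3/12 = 1/4
P(B) = 4/12 = 1/3
P(A|B) = P(A ∩ B) / P(B) = (1/4) / (1/3) = 3/4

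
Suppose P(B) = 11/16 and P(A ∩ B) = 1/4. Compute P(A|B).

P(A|B) = P(A ∩ B) / P(B)
= (1/4) / (11/16)
= 4/11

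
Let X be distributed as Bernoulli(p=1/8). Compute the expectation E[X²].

Using the identity E[X²] = Var(X) + (E[X])²:
E[X] = \frac{1}{8}
Var(X) = \frac{7}{64}
E[X²] = \frac{7}{64} + (\frac{1}{8})²
= \frac{1}{8}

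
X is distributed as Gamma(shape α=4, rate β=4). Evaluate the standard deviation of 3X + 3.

For X ~ Gamma(shape α=4, rate β=4):
Var(X) = \frac{1}{4}
SD(X) = √(Var(X)) = √(\frac{1}{4}) = \frac{1}{2}
SD(3X + 3) = |3| × SD(X) = 3 × \frac{1}{2} = \frac{3}{2}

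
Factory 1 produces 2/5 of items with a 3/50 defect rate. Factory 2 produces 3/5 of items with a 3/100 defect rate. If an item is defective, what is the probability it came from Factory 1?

Using Bayes' theorem:
P(F1) = 2/5, P(D|F1) = 3/50
P(F2) = 3/5, P(D|F2) = 3/100
P(D) = P(D|F1)P(F1) + P(D|F2)P(F2)
     = \frac{21}{500}
P(F1|D) = P(D|F1)P(F1) / P(D)
= \frac{4}{7}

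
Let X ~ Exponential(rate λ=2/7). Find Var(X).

For X ~ Exponential(rate λ=2/7):
Var(X) = \frac{49}{4}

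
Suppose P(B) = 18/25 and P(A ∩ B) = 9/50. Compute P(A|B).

P(A|B) = P(A ∩ B) / P(B)
= (9/50) / (18/25)
= 1/4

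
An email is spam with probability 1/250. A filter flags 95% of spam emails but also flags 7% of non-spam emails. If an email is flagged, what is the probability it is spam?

Let D = the rare event, + = positive/flagged.
P(D) = 1/250
P(+|D) = 95/100 = 19/20
P(+|D') = 7/100
P(+) = P(+|D)P(D) + P(+|D')P(D')
     = \frac{19}{20} × \frac{1}{250} + \frac{7}{100} × \frac{249}{250}
     = \frac{919}{12500}
P(D|+) = P(+|D)P(D)/P(+) = \frac{95}{1838}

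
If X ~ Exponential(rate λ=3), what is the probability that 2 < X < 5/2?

P(2 < X < 5/2) = ∫_{2}^{5/2} f(x) dx
where f(x) = 3 e^{- 3 x}
= - \frac{1}{e^{\frac{15}{2}}} + e^{-6}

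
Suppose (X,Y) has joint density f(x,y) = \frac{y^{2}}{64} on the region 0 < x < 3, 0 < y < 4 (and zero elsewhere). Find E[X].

f_X(x) = ∫_0^4 \frac{y^{2}}{64} dy = \frac{1}{3}
E[X] = ∫_0^3 x × (\frac{1}{3}) dx = \frac{3}{2}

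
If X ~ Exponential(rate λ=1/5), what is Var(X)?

For X ~ Exponential(rate λ=1/5):
Var(X) = 25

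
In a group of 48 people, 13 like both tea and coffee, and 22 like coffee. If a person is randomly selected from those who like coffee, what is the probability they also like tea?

P(A ∩ B) = 13/48
P(B) = 22/48 = 11/24
P(A|B) = P(A ∩ B) / P(B) = (13/48) / (11/24) = 13/22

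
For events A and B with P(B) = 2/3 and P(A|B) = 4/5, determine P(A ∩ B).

By definition, P(A|B) = P(A ∩ B) / P(B)
So P(A ∩ B) = P(A|B) × P(B)
= 4/5 × 2/3
= 8/15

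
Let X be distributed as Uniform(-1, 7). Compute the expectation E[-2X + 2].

For X ~ Uniform(-1, 7):
E[X] = 3
E[-2X + 2] = -2 × E[X] + 2 = -4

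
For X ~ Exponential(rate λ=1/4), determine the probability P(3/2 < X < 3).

P(3/2 < X < 3) = ∫_{3/2}^{3} f(x) dx
where f(x) = \frac{e^{- \frac{x}{4}}}{4}
= - \frac{1}{e^{\frac{3}{4}}} + e^{- \frac{3}{8}}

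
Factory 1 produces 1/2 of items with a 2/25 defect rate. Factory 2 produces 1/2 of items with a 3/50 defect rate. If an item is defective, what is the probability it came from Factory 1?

Using Bayes' theorem:
P(F1) = 1/2, P(D|F1) = 2/25
P(F2) = 1/2, P(D|F2) = 3/50
P(D) = P(D|F1)P(F1) + P(D|F2)P(F2)
     = \frac{7}{100}
P(F1|D) = P(D|F1)P(F1) / P(D)
= \frac{4}{7}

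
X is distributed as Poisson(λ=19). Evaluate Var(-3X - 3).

For X ~ Poisson(λ=19):
Var(X) = 19
Var(-3X - 3) = (-3)² × Var(X) = 9 × 19 = 171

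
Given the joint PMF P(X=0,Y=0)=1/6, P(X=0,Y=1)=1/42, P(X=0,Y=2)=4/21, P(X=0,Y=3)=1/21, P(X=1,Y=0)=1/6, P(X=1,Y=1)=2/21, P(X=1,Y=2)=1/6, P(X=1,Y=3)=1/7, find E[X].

First find marginal of X:
P(X=0) = 3/7
P(X=1) = 4/7
E[X] = 0 × 3/7 + 1 × 4/7 = 4/7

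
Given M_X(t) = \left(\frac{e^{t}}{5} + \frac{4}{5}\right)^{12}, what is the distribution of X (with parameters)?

The MGF M(t) = \left(\frac{e^{t}}{5} + \frac{4}{5}\right)^{12} is the standard form for the Binomial distribution.
Comparing with the known MGF formula identifies: Binomial(n=12, p=1/5)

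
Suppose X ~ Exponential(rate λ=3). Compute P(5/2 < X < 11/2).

P(5/2 < X < 11/2) = ∫_{5/2}^{11/2} f(x) dx
where f(x) = 3 e^{- 3 x}
= - \frac{1 - e^{9}}{e^{\frac{33}{2}}}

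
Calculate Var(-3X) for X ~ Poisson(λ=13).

For X ~ Poisson(λ=13):
Var(X) = 13
Var(-3X) = (-3)² × Var(X) = 9 × 13 = 117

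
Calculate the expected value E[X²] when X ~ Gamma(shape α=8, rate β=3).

Using the identity E[X²] = Var(X) + (E[X])²:
E[X] = \frac{8}{3}
Var(X) = \frac{8}{9}
E[X²] = \frac{8}{9} + (\frac{8}{3})²
= 8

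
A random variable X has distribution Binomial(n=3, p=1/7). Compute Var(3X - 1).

For X ~ Binomial(n=3, p=1/7):
Var(X) = \frac{18}{49}
Var(3X - 1) = (3)² × Var(X) = 9 × \frac{18}{49} = \frac{162}{49}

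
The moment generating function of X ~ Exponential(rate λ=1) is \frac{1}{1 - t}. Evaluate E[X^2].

To find E[X^2], compute M^(2)(0):
M^(1)(t) = \frac{1}{\left(1 - t\right)^{2}}
M^(2)(t) = \frac{2}{\left(1 - t\right)^{3}}
M^(2)(0) = 2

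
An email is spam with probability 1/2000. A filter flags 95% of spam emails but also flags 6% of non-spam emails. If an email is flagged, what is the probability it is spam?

Let D = the rare event, + = positive/flagged.
P(D) = 1/2000
P(+|D) = 95/100 = 19/20
P(+|D') = 6/100 = 3/50
P(+) = P(+|D)P(D) + P(+|D')P(D')
     = \frac{19}{20} × \frac{1}{2000} + \frac{3}{50} × \frac{1999}{2000}
     = \frac{12089}{200000}
P(D|+) = P(+|D)P(D)/P(+) = \frac{95}{12089}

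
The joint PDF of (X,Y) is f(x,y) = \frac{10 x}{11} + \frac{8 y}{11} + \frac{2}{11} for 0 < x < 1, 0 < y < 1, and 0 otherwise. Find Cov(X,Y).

E[XY] = ∫∫ xy × f(x,y) dx dy = \frac{7}{22}
E[X] = \frac{19}{33}
E[Y] = \frac{37}{66}
Cov(X,Y) = E[XY] - E[X]E[Y] = - \frac{5}{1089}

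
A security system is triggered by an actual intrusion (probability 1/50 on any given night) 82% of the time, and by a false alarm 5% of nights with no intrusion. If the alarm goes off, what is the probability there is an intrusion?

Let D = the rare event, + = positive/flagged.
P(D) = 1/50
P(+|D) = 82/100 = 41/50
P(+|D') = 5/100 = 1/20
P(+) = P(+|D)P(D) + P(+|D')P(D')
     = \frac{41}{50} × \frac{1}{50} + \frac{1}{20} × \frac{49}{50}
     = \frac{327}{5000}
P(D|+) = P(+|D)P(D)/P(+) = \frac{82}{327}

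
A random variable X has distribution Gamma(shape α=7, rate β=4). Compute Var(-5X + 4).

For X ~ Gamma(shape α=7, rate β=4):
Var(X) = \frac{7}{16}
Var(-5X + 4) = (-5)² × Var(X) = 25 × \frac{7}{16} = \frac{175}{16}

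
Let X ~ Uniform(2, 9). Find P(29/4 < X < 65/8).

P(29/4 < X < 65/8) = ∫_{29/4}^{65/8} f(x) dx
where f(x) = \frac{1}{7}
= \frac{1}{8}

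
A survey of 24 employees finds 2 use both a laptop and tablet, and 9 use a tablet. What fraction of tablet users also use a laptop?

P(A ∩ B) = 2/24 = 1/12
P(B) = 9/24 = 3/8
P(A|B) = P(A ∩ B) / P(B) = (1/12) / (3/8) = 2/9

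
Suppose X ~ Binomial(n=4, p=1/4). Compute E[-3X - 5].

For X ~ Binomial(n=4, p=1/4):
E[X] = 1
E[-3X - 5] = -3 × E[X] - 5 = -8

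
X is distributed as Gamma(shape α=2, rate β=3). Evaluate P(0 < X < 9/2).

P(0 < X < 9/2) = ∫_{0}^{9/2} f(x) dx
where f(x) = 9 x e^{- 3 x}
= 1 - \frac{29}{2 e^{\frac{27}{2}}}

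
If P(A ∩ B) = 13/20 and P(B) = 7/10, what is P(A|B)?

P(A|B) = P(A ∩ B) / P(B)
= (13/20) / (7/10)
= 13/14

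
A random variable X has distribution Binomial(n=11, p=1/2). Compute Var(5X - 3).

For X ~ Binomial(n=11, p=1/2):
Var(X) = \frac{11}{4}
Var(5X - 3) = (5)² × Var(X) = 25 × \frac{11}{4} = \frac{275}{4}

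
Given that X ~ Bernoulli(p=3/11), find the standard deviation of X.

For X ~ Bernoulli(p=3/11):
Var(X) = \frac{24}{121}
SD(X) = √(Var(X)) = √(\frac{24}{121}) = \frac{2 \sqrt{6}}{11}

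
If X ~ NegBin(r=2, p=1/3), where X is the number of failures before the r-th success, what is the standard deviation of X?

For X ~ NegBin(r=2, p=1/3), where X is the number of failures before the r-th success:
Var(X) = 12
SD(X) = √(Var(X)) = √(12) = 2 \sqrt{3}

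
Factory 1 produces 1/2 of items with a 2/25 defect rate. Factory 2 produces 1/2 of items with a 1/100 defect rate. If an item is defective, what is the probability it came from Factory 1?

Using Bayes' theorem:
P(F1) = 1/2, P(D|F1) = 2/25
P(F2) = 1/2, P(D|F2) = 1/100
P(D) = P(D|F1)P(F1) + P(D|F2)P(F2)
     = \frac{9}{200}
P(F1|D) = P(D|F1)P(F1) / P(D)
= \frac{8}{9}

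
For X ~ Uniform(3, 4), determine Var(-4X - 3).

For X ~ Uniform(3, 4):
Var(X) = \frac{1}{12}
Var(-4X - 3) = (-4)² × Var(X) = 16 × \frac{1}{12} = \frac{4}{3}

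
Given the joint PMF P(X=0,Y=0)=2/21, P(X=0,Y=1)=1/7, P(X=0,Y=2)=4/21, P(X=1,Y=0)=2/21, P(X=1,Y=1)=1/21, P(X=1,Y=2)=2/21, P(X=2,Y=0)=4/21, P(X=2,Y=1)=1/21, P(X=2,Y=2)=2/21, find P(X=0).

P(X=0) = P(X=0,Y=0) + P(X=0,Y=1) + P(X=0,Y=2)
= 2/21 + 1/7 + 4/21
= 3/7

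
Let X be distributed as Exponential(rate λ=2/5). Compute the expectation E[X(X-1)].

E[X(X-1)] = E[X² - X] = E[X²] - E[X]
E[X] = \frac{5}{2}
E[X²] = Var(X) + (E[X])² = \frac{25}{4} + (\frac{5}{2})² = \frac{25}{2}
E[X(X-1)] = \frac{25}{2} - \frac{5}{2} = 10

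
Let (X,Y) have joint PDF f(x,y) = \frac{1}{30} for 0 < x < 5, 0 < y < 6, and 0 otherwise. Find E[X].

f_X(x) = ∫_0^6 \frac{1}{30} dy = \frac{1}{5}
E[X] = ∫_0^5 x × (\frac{1}{5}) dx = \frac{5}{2}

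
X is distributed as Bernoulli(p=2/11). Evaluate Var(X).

For X ~ Bernoulli(p=2/11):
Var(X) = \frac{18}{121}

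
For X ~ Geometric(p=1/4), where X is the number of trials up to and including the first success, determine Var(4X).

For X ~ Geometric(p=1/4), where X is the number of trials up to and including the first success:
Var(X) = 12
Var(4X) = (4)² × Var(X) = 16 × 12 = 192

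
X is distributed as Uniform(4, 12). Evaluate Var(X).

For X ~ Uniform(4, 12):
Var(X) = \frac{16}{3}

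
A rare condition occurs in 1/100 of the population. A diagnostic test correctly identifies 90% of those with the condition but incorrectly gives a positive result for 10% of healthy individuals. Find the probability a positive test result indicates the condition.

Let D = the rare event, + = positive/flagged.
P(D) = 1/100
P(+|D) = 90/100 = 9/10
P(+|D') = 10/100 = 1/10
P(+) = P(+|D)P(D) + P(+|D')P(D')
     = \frac{9}{10} × \frac{1}{100} + \frac{1}{10} × \frac{99}{100}
     = \frac{27}{250}
P(D|+) = P(+|D)P(D)/P(+) = \frac{1}{12}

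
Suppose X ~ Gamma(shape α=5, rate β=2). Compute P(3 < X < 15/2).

P(3 < X < 15/2) = ∫_{3}^{15/2} f(x) dx
where f(x) = \frac{4 x^{4} e^{- 2 x}}{3}
= \frac{-22403 + 920 e^{9}}{8 e^{15}}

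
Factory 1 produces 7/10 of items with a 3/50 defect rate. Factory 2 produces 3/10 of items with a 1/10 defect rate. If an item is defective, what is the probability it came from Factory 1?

Using Bayes' theorem:
P(F1) = 7/10, P(D|F1) = 3/50
P(F2) = 3/10, P(D|F2) = 1/10
P(D) = P(D|F1)P(F1) + P(D|F2)P(F2)
     = \frac{9}{125}
P(F1|D) = P(D|F1)P(F1) / P(D)
= \frac{7}{12}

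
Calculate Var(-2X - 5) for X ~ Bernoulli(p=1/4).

For X ~ Bernoulli(p=1/4):
Var(X) = \frac{3}{16}
Var(-2X - 5) = (-2)² × Var(X) = 4 × \frac{3}{16} = \frac{3}{4}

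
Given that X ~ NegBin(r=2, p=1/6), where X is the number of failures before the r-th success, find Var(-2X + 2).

For X ~ NegBin(r=2, p=1/6), where X is the number of failures before the r-th success:
Var(X) = 60
Var(-2X + 2) = (-2)² × Var(X) = 4 × 60 = 240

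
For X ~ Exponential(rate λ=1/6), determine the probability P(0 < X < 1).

P(0 < X < 1) = ∫_{0}^{1} f(x) dx
where f(x) = \frac{e^{- \frac{x}{6}}}{6}
= 1 - e^{- \frac{1}{6}}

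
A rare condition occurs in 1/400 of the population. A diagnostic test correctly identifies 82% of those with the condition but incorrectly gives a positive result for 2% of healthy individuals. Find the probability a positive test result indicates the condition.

Let D = the rare event, + = positive/flagged.
P(D) = 1/400
P(+|D) = 82/100 = 41/50
P(+|D') = 2/100 = 1/50
P(+) = P(+|D)P(D) + P(+|D')P(D')
     = \frac{41}{50} × \frac{1}{400} + \frac{1}{50} × \frac{399}{400}
     = \frac{11}{500}
P(D|+) = P(+|D)P(D)/P(+) = \frac{41}{440}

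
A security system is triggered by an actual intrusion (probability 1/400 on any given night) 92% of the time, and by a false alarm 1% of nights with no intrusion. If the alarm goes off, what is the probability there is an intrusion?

Let D = the rare event, + = positive/flagged.
P(D) = 1/400
P(+|D) = 92/100 = 23/25
P(+|D') = 1/100
P(+) = P(+|D)P(D) + P(+|D')P(D')
     = \frac{23}{25} × \frac{1}{400} + \frac{1}{100} × \frac{399}{400}
     = \frac{491}{40000}
P(D|+) = P(+|D)P(D)/P(+) = \frac{92}{491}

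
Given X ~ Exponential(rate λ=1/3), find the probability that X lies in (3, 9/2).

P(3 < X < 9/2) = ∫_{3}^{9/2} f(x) dx
where f(x) = \frac{e^{- \frac{x}{3}}}{3}
= - \frac{1}{e^{\frac{3}{2}}} + e^{-1}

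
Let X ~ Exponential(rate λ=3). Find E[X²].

Using the identity E[X²] = Var(X) + (E[X])²:
E[X] = \frac{1}{3}
Var(X) = \frac{1}{9}
E[X²] = \frac{1}{9} + (\frac{1}{3})²
= \frac{2}{9}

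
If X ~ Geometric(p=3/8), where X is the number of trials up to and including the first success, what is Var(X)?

For X ~ Geometric(p=3/8), where X is the number of trials up to and including the first success:
Var(X) = \frac{40}{9}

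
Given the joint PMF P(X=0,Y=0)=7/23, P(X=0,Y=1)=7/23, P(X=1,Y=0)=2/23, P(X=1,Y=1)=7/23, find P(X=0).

P(X=0) = P(X=0,Y=0) + P(X=0,Y=1)
= 7/23 + 7/23
= 14/23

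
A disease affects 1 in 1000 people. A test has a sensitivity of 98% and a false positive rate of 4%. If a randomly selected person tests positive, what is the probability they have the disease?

Let D = the rare event, + = positive/flagged.
P(D) = 1/1000
P(+|D) = 98/100 = 49/50
P(+|D') = 4/100 = 1/25
P(+) = P(+|D)P(D) + P(+|D')P(D')
     = \frac{49}{50} × \frac{1}{1000} + \frac{1}{25} × \frac{999}{1000}
     = \frac{2047}{50000}
P(D|+) = P(+|D)P(D)/P(+) = \frac{49}{2047}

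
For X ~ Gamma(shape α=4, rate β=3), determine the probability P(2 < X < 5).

P(2 < X < 5) = ∫_{2}^{5} f(x) dx
where f(x) = \frac{27 x^{3} e^{- 3 x}}{2}
= \frac{-691 + 61 e^{9}}{e^{15}}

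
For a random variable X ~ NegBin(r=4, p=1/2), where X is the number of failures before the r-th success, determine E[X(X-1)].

E[X(X-1)] = E[X² - X] = E[X²] - E[X]
E[X] = 4
E[X²] = Var(X) + (E[X])² = 8 + (4)² = 24
E[X(X-1)] = 24 - 4 = 20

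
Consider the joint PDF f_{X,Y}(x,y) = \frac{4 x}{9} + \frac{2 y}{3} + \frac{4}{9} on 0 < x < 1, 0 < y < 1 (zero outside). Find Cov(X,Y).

E[XY] = ∫∫ xy × f(x,y) dx dy = \frac{8}{27}
E[X] = \frac{29}{54}
E[Y] = \frac{5}{9}
Cov(X,Y) = E[XY] - E[X]E[Y] = - \frac{1}{486}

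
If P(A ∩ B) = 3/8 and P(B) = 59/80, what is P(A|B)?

P(A|B) = P(A ∩ B) / P(B)
= (3/8) / (59/80)
= 30/59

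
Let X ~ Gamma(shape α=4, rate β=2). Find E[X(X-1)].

E[X(X-1)] = E[X² - X] = E[X²] - E[X]
E[X] = 2
E[X²] = Var(X) + (E[X])² = 1 + (2)² = 5
E[X(X-1)] = 5 - 2 = 3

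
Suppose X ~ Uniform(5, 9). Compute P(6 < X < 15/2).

P(6 < X < 15/2) = ∫_{6}^{15/2} f(x) dx
where f(x) = \frac{1}{4}
= \frac{3}{8}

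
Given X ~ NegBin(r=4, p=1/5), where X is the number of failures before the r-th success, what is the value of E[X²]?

Using the identity E[X²] = Var(X) + (E[X])²:
E[X] = 16
Var(X) = 80
E[X²] = 80 + (16)²
= 336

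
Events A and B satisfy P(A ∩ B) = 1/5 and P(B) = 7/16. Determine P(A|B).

P(A|B) = P(A ∩ B) / P(B)
= (1/5) / (7/16)
= 16/35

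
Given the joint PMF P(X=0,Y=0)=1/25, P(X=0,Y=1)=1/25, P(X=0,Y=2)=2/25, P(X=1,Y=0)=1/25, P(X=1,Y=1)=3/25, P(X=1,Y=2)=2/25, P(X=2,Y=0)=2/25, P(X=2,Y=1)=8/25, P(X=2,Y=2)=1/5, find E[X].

First find marginal of X:
P(X=0) = 4/25
P(X=1) = 6/25
P(X=2) = 3/5
E[X] = 0 × 4/25 + 1 × 6/25 + 2 × 3/5 = 36/25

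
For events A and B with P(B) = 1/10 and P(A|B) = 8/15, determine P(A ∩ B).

By definition, P(A|B) = P(A ∩ B) / P(B)
So P(A ∩ B) = P(A|B) × P(B)
= 8/15 × 1/10
= 4/75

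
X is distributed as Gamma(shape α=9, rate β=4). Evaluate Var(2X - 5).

For X ~ Gamma(shape α=9, rate β=4):
Var(X) = \frac{9}{16}
Var(2X - 5) = (2)² × Var(X) = 4 × \frac{9}{16} = \frac{9}{4}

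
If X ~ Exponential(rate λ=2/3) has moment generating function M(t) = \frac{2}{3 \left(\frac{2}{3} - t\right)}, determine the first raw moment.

To find E[X], compute M^(1)(0):
M^(1)(t) = \frac{2}{3 \left(\frac{2}{3} - t\right)^{2}}
M^(1)(0) = \frac{3}{2}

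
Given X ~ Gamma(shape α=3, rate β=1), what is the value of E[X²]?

Using the identity E[X²] = Var(X) + (E[X])²:
E[X] = 3
Var(X) = 3
E[X²] = 3 + (3)²
= 12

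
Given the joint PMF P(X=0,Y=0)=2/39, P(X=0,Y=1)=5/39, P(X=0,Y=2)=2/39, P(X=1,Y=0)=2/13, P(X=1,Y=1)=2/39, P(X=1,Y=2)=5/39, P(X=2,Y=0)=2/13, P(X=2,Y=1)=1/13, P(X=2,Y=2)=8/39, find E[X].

First find marginal of X:
P(X=0) = 3/13
P(X=1) = 1/3
P(X=2) = 17/39
E[X] = 0 × 3/13 + 1 × 1/3 + 2 × 17/39 = 47/39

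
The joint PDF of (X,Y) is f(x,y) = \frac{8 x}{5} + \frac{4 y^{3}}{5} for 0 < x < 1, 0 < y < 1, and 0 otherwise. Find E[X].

E[X] = ∫_0^1 ∫_0^1 x × f(x,y) dy dx
= ∫_0^1 ∫_0^1 x × (\frac{8 x}{5} + \frac{4 y^{3}}{5}) dy dx
= \frac{19}{30}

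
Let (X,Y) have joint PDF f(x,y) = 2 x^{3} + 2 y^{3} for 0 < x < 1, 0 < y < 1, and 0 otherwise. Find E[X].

E[X] = ∫_0^1 ∫_0^1 x × f(x,y) dy dx
= ∫_0^1 ∫_0^1 x × (2 x^{3} + 2 y^{3}) dy dx
= \frac{13}{20}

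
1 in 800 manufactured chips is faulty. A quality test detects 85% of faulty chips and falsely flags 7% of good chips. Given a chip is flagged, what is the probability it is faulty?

Let D = the rare event, + = positive/flagged.
P(D) = 1/800
P(+|D) = 85/100 = 17/20
P(+|D') = 7/100
P(+) = P(+|D)P(D) + P(+|D')P(D')
     = \frac{17}{20} × \frac{1}{800} + \frac{7}{100} × \frac{799}{800}
     = \frac{2839}{40000}
P(D|+) = P(+|D)P(D)/P(+) = \frac{5}{334}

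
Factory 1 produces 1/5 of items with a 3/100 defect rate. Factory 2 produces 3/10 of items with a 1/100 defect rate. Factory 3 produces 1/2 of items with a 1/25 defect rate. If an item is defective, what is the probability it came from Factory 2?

Using Bayes' theorem:
P(F1) = 1/5, P(D|F1) = 3/100
P(F2) = 3/10, P(D|F2) = 1/100
P(F3) = 1/2, P(D|F3) = 1/25
P(D) = P(D|F1)P(F1) + P(D|F2)P(F2) + P(D|F3)P(F3)
     = \frac{29}{1000}
P(F2|D) = P(D|F2)P(F2) / P(D)
= \frac{3}{29}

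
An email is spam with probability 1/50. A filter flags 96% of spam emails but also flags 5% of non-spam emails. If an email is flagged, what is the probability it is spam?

Let D = the rare event, + = positive/flagged.
P(D) = 1/50
P(+|D) = 96/100 = 24/25
P(+|D') = 5/100 = 1/20
P(+) = P(+|D)P(D) + P(+|D')P(D')
     = \frac{24}{25} × \frac{1}{50} + \frac{1}{20} × \frac{49}{50}
     = \frac{341}{5000}
P(D|+) = P(+|D)P(D)/P(+) = \frac{96}{341}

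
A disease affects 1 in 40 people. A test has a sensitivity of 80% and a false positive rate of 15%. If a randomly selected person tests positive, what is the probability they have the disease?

Let D = the rare event, + = positive/flagged.
P(D) = 1/40
P(+|D) = 80/100 = 4/5
P(+|D') = 15/100 = 3/20
P(+) = P(+|D)P(D) + P(+|D')P(D')
     = \frac{4}{5} × \frac{1}{40} + \frac{3}{20} × \frac{39}{40}
     = \frac{133}{800}
P(D|+) = P(+|D)P(D)/P(+) = \frac{16}{133}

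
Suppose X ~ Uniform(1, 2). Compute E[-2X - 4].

For X ~ Uniform(1, 2):
E[X] = \frac{3}{2}
E[-2X - 4] = -2 × E[X] - 4 = -7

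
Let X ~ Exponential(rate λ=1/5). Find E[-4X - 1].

For X ~ Exponential(rate λ=1/5):
E[X] = 5
E[-4X - 1] = -4 × E[X] - 1 = -21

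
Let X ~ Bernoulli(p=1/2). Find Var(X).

For X ~ Bernoulli(p=1/2):
Var(X) = \frac{1}{4}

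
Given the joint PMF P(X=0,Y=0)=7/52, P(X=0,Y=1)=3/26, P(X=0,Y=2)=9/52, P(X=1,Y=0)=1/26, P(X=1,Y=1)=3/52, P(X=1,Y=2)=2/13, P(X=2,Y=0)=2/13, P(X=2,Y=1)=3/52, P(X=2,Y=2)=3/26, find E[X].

First find marginal of X:
P(X=0) = 11/26
P(X=1) = 1/4
P(X=2) = 17/52
E[X] = 0 × 11/26 + 1 × 1/4 + 2 × 17/52 = 47/52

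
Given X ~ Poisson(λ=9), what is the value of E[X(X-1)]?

E[X(X-1)] = E[X² - X] = E[X²] - E[X]
E[X] = 9
E[X²] = Var(X) + (E[X])² = 9 + (9)² = 90
E[X(X-1)] = 90 - 9 = 81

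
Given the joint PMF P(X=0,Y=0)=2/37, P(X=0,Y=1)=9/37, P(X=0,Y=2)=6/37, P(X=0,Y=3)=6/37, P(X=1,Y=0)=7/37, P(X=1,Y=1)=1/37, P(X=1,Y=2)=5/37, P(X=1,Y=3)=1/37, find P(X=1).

P(X=1) = P(X=1,Y=0) + P(X=1,Y=1) + P(X=1,Y=2) + P(X=1,Y=3)
= 7/37 + 1/37 + 5/37 + 1/37
= 14/37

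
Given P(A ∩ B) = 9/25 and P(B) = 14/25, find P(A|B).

P(A|B) = P(A ∩ B) / P(B)
= (9/25) / (14/25)
= 9/14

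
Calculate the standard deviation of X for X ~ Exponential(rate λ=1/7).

For X ~ Exponential(rate λ=1/7):
Var(X) = 49
SD(X) = √(Var(X)) = √(49) = 7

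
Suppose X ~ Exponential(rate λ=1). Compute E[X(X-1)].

E[X(X-1)] = E[X² - X] = E[X²] - E[X]
E[X] = 1
E[X²] = Var(X) + (E[X])² = 1 + (1)² = 2
E[X(X-1)] = 2 - 1 = 1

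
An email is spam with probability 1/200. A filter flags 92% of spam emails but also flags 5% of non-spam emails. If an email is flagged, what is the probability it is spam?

Let D = the rare event, + = positive/flagged.
P(D) = 1/200
P(+|D) = 92/100 = 23/25
P(+|D') = 5/100 = 1/20
P(+) = P(+|D)P(D) + P(+|D')P(D')
     = \frac{23}{25} × \frac{1}{200} + \frac{1}{20} × \frac{199}{200}
     = \frac{1087}{20000}
P(D|+) = P(+|D)P(D)/P(+) = \frac{92}{1087}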